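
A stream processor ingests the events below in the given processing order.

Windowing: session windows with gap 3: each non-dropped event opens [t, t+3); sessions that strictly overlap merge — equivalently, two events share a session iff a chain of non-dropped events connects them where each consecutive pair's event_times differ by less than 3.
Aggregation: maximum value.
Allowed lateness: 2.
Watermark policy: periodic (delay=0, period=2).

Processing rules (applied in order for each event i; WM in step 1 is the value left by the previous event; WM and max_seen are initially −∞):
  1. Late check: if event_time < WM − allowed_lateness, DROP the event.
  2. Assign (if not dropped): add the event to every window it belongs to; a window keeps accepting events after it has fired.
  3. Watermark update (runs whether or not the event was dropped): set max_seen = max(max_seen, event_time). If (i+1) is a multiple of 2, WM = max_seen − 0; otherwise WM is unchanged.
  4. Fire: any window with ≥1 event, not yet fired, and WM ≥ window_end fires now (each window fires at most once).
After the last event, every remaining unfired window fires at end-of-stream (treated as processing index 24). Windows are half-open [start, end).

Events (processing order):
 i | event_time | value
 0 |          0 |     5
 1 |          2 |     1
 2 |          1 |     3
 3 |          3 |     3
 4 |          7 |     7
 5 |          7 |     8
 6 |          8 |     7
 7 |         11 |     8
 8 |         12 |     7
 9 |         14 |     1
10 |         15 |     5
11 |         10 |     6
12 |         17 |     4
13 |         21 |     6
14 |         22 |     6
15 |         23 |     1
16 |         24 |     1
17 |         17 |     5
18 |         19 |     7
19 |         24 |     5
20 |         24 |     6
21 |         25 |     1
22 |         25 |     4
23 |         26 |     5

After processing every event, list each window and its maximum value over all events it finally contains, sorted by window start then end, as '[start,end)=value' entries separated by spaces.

i=0 t=0 v=5: → [0,3); WM=−∞
i=1 t=2 v=1: → [0,5); WM=2
i=2 t=1 v=3: → [0,5); WM=2
i=3 t=3 v=3: → [0,6); WM=3
i=4 t=7 v=7: → [7,10); WM=3
i=5 t=7 v=8: → [7,10); WM=7
i=6 t=8 v=7: → [7,11); WM=7
i=7 t=11 v=8: → [11,14); WM=11
i=8 t=12 v=7: → [11,15); WM=11
i=9 t=14 v=1: → [11,17); WM=14
i=10 t=15 v=5: → [11,18); WM=14
i=11 t=10 v=6: DROP (t<14-2); WM=15
i=12 t=17 v=4: → [11,20); WM=15
i=13 t=21 v=6: → [21,24); WM=21
i=14 t=22 v=6: → [21,25); WM=21
i=15 t=23 v=1: → [21,26); WM=23
i=16 t=24 v=1: → [21,27); WM=23
i=17 t=17 v=5: DROP (t<23-2); WM=24
i=18 t=19 v=7: DROP (t<24-2); WM=24
i=19 t=24 v=5: → [21,27); WM=24
i=20 t=24 v=6: → [21,27); WM=24
i=21 t=25 v=1: → [21,28); WM=25
i=22 t=25 v=4: → [21,28); WM=25
i=23 t=26 v=5: → [21,29); WM=26

[0,6)=5 [7,11)=8 [11,20)=8 [21,29)=6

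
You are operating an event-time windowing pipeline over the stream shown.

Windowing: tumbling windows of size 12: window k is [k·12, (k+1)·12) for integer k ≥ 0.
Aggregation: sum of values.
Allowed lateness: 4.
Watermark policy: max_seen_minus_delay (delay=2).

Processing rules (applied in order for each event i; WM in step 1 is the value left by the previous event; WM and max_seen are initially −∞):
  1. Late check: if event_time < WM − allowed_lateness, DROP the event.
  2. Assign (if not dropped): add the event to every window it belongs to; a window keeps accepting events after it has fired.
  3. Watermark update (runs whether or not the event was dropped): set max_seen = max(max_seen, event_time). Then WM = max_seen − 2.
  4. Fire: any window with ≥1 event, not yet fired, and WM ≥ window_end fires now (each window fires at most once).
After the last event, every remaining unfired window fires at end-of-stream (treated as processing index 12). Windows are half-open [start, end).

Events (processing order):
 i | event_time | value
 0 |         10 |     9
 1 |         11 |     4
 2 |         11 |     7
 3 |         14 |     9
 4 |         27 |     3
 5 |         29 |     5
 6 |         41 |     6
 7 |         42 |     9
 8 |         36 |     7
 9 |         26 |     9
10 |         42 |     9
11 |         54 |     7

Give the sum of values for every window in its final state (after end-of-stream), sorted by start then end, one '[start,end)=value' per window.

i=0 t=10 v=9: → [0,12); WM=8
i=1 t=11 v=4: → [0,12); WM=9
i=2 t=11 v=7: → [0,12); WM=9
i=3 t=14 v=9: → [12,24); WM=12; [0,12) fires=20
i=4 t=27 v=3: → [24,36); WM=25; [12,24) fires=9
i=5 t=29 v=5: → [24,36); WM=27
i=6 t=41 v=6: → [36,48); WM=39; [24,36) fires=8
i=7 t=42 v=9: → [36,48); WM=40
i=8 t=36 v=7: → [36,48); WM=40
i=9 t=26 v=9: DROP (t<40-4); WM=40
i=10 t=42 v=9: → [36,48); WM=40
i=11 t=54 v=7: → [48,60); WM=52; [36,48) fires=31

[0,12)=20 [12,24)=9 [24,36)=8 [36,48)=31 [48,60)=7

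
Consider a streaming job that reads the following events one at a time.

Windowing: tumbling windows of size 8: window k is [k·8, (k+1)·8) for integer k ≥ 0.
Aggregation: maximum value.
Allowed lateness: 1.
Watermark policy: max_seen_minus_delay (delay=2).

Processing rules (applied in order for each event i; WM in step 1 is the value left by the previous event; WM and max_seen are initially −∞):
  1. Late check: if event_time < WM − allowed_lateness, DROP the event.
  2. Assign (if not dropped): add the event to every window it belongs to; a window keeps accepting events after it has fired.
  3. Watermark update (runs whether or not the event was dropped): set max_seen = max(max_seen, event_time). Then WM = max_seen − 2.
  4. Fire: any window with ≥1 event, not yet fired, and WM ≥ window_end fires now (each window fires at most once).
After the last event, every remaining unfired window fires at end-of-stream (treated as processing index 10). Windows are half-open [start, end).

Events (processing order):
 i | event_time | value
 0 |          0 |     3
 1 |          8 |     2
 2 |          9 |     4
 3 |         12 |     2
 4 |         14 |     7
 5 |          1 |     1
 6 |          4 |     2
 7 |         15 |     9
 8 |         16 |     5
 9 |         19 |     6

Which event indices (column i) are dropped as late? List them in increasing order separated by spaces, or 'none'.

i=0 t=0 v=3: → [0,8); WM=-2
i=1 t=8 v=2: → [8,16); WM=6
i=2 t=9 v=4: → [8,16); WM=7
i=3 t=12 v=2: → [8,16); WM=10; [0,8) fires=3
i=4 t=14 v=7: → [8,16); WM=12
i=5 t=1 v=1: DROP (t<12-1); WM=12
i=6 t=4 v=2: DROP (t<12-1); WM=12
i=7 t=15 v=9: → [8,16); WM=13
i=8 t=16 v=5: → [16,24); WM=14
i=9 t=19 v=6: → [16,24); WM=17; [8,16) fires=9

5 6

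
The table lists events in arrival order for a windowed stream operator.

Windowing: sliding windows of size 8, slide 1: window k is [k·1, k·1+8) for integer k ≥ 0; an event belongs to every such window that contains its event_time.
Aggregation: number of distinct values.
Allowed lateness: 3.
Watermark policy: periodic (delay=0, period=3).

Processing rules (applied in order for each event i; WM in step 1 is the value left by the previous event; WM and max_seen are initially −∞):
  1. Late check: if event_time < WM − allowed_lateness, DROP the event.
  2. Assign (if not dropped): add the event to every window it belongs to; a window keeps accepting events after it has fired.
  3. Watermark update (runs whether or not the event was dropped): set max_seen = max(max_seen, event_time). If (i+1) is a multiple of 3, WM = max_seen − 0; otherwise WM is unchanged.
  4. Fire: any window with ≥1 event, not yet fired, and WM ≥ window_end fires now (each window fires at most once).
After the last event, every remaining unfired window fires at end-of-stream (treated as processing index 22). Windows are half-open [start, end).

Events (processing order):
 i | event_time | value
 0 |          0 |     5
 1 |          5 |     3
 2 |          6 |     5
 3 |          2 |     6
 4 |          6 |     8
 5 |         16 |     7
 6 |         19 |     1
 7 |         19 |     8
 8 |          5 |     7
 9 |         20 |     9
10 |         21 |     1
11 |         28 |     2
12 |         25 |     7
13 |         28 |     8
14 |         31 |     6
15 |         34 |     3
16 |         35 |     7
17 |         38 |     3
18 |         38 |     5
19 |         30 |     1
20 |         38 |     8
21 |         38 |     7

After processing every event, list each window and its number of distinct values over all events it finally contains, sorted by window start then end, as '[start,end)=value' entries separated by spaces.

[0,8)=3 [1,9)=3 [2,10)=3 [3,11)=3 [4,12)=3 [5,13)=3 [6,14)=2 [9,17)=1 [10,18)=1 [11,19)=1 [12,20)=3 [13,21)=4 [14,22)=4 [15,23)=4 [16,24)=4 [17,25)=3 [18,26)=4 [19,27)=4 [20,28)=3 [21,29)=4 [22,30)=3 [23,31)=3 [24,32)=4 [25,33)=4 [26,34)=3 [27,35)=4 [28,36)=5 [29,37)=3 [30,38)=3 [31,39)=5 [32,40)=4 [33,41)=4 [34,42)=4 [35,43)=4 [36,44)=4 [37,45)=4 [38,46)=4

i=0 t=0 v=5: → [0,8); WM=−∞
i=1 t=5 v=3: → [5,13),[4,12),[3,11),[2,10),[1,9),[0,8); WM=−∞
i=2 t=6 v=5: → [6,14),[5,13),[4,12),[3,11),[2,10),[1,9),[0,8); WM=6
i=3 t=2 v=6: DROP (t<6-3); WM=6
i=4 t=6 v=8: → [6,14),[5,13),[4,12),[3,11),[2,10),[1,9),[0,8); WM=6
i=5 t=16 v=7: → [16,24),[15,23),[14,22),[13,21),[12,20),[11,19),[10,18),[9,17); WM=16; [0,8) fires=3 [1,9) fires=3 [2,10) fires=3 [3,11) fires=3 [4,12) fires=3 [5,13) fires=3 [6,14) fires=2
i=6 t=19 v=1: → [19,27),[18,26),[17,25),[16,24),[15,23),[14,22),[13,21),[12,20); WM=16
i=7 t=19 v=8: → [19,27),[18,26),[17,25),[16,24),[15,23),[14,22),[13,21),[12,20); WM=16
i=8 t=5 v=7: DROP (t<16-3); WM=19; [9,17) fires=1 [10,18) fires=1 [11,19) fires=1
i=9 t=20 v=9: → [20,28),[19,27),[18,26),[17,25),[16,24),[15,23),[14,22),[13,21); WM=19
i=10 t=21 v=1: → [21,29),[20,28),[19,27),[18,26),[17,25),[16,24),[15,23),[14,22); WM=19
i=11 t=28 v=2: → [28,36),[27,35),[26,34),[25,33),[24,32),[23,31),[22,30),[21,29); WM=28; [12,20) fires=3 [13,21) fires=4 [14,22) fires=4 [15,23) fires=4 [16,24) fires=4 [17,25) fires=3 [18,26) fires=3 [19,27) fires=3 [20,28) fires=2
i=12 t=25 v=7: → [25,33),[24,32),[23,31),[22,30),[21,29),[20,28),[19,27),[18,26); WM=28
i=13 t=28 v=8: → [28,36),[27,35),[26,34),[25,33),[24,32),[23,31),[22,30),[21,29); WM=28
i=14 t=31 v=6: → [31,39),[30,38),[29,37),[28,36),[27,35),[26,34),[25,33),[24,32); WM=31; [21,29) fires=4 [22,30) fires=3 [23,31) fires=3
i=15 t=34 v=3: → [34,42),[33,41),[32,40),[31,39),[30,38),[29,37),[28,36),[27,35); WM=31
i=16 t=35 v=7: → [35,43),[34,42),[33,41),[32,40),[31,39),[30,38),[29,37),[28,36); WM=31
i=17 t=38 v=3: → [38,46),[37,45),[36,44),[35,43),[34,42),[33,41),[32,40),[31,39); WM=38; [24,32) fires=4 [25,33) fires=4 [26,34) fires=3 [27,35) fires=4 [28,36) fires=5 [29,37) fires=3 [30,38) fires=3
i=18 t=38 v=5: → [38,46),[37,45),[36,44),[35,43),[34,42),[33,41),[32,40),[31,39); WM=38
i=19 t=30 v=1: DROP (t<38-3); WM=38
i=20 t=38 v=8: → [38,46),[37,45),[36,44),[35,43),[34,42),[33,41),[32,40),[31,39); WM=38
i=21 t=38 v=7: → [38,46),[37,45),[36,44),[35,43),[34,42),[33,41),[32,40),[31,39); WM=38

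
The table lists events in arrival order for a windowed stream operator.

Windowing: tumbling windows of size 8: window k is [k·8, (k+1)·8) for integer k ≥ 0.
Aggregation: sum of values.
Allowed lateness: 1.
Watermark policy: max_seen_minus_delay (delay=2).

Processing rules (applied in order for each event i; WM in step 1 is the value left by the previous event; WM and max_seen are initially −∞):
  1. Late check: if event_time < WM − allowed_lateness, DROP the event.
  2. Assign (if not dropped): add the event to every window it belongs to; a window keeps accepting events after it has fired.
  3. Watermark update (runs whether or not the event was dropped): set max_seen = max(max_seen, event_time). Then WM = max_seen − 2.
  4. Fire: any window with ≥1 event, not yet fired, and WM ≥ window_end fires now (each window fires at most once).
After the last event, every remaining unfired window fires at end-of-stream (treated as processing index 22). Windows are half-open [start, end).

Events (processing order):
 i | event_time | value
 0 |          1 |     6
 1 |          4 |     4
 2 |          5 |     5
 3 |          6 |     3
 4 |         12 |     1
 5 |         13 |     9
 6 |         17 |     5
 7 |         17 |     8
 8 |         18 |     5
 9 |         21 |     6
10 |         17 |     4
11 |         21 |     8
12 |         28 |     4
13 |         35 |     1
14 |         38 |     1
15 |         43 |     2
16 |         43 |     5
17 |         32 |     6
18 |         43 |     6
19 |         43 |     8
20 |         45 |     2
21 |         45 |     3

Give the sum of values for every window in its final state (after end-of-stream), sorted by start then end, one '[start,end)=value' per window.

i=0 t=1 v=6: → [0,8); WM=-1
i=1 t=4 v=4: → [0,8); WM=2
i=2 t=5 v=5: → [0,8); WM=3
i=3 t=6 v=3: → [0,8); WM=4
i=4 t=12 v=1: → [8,16); WM=10; [0,8) fires=18
i=5 t=13 v=9: → [8,16); WM=11
i=6 t=17 v=5: → [16,24); WM=15
i=7 t=17 v=8: → [16,24); WM=15
i=8 t=18 v=5: → [16,24); WM=16; [8,16) fires=10
i=9 t=21 v=6: → [16,24); WM=19
i=10 t=17 v=4: DROP (t<19-1); WM=19
i=11 t=21 v=8: → [16,24); WM=19
i=12 t=28 v=4: → [24,32); WM=26; [16,24) fires=32
i=13 t=35 v=1: → [32,40); WM=33; [24,32) fires=4
i=14 t=38 v=1: → [32,40); WM=36
i=15 t=43 v=2: → [40,48); WM=41; [32,40) fires=2
i=16 t=43 v=5: → [40,48); WM=41
i=17 t=32 v=6: DROP (t<41-1); WM=41
i=18 t=43 v=6: → [40,48); WM=41
i=19 t=43 v=8: → [40,48); WM=41
i=20 t=45 v=2: → [40,48); WM=43
i=21 t=45 v=3: → [40,48); WM=43

[0,8)=18 [8,16)=10 [16,24)=32 [24,32)=4 [32,40)=2 [40,48)=26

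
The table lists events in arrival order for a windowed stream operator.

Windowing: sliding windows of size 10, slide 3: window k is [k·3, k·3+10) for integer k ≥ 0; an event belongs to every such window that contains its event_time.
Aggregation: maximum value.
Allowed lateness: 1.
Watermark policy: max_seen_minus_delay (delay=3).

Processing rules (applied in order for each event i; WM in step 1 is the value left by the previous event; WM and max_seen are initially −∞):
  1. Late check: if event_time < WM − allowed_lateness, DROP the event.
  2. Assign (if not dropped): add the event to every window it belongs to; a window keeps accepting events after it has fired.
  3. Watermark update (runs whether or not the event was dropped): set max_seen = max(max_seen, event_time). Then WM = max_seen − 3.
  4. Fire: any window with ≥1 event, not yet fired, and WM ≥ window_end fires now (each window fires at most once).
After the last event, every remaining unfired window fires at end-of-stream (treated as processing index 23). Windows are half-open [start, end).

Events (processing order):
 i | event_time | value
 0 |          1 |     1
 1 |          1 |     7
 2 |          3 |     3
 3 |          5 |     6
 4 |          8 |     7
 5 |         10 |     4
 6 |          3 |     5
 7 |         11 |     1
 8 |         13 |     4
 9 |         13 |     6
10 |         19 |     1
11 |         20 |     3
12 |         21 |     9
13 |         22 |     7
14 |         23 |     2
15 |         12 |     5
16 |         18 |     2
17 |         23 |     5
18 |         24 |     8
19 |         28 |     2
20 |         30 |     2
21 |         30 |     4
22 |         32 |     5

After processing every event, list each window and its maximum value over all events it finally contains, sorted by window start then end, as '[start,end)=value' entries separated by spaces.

i=0 t=1 v=1: → [0,10); WM=-2
i=1 t=1 v=7: → [0,10); WM=-2
i=2 t=3 v=3: → [3,13),[0,10); WM=0
i=3 t=5 v=6: → [3,13),[0,10); WM=2
i=4 t=8 v=7: → [6,16),[3,13),[0,10); WM=5
i=5 t=10 v=4: → [9,19),[6,16),[3,13); WM=7
i=6 t=3 v=5: DROP (t<7-1); WM=7
i=7 t=11 v=1: → [9,19),[6,16),[3,13); WM=8
i=8 t=13 v=4: → [12,22),[9,19),[6,16); WM=10; [0,10) fires=7
i=9 t=13 v=6: → [12,22),[9,19),[6,16); WM=10
i=10 t=19 v=1: → [18,28),[15,25),[12,22); WM=16; [3,13) fires=7 [6,16) fires=7
i=11 t=20 v=3: → [18,28),[15,25),[12,22); WM=17
i=12 t=21 v=9: → [21,31),[18,28),[15,25),[12,22); WM=18
i=13 t=22 v=7: → [21,31),[18,28),[15,25); WM=19; [9,19) fires=6
i=14 t=23 v=2: → [21,31),[18,28),[15,25); WM=20
i=15 t=12 v=5: DROP (t<20-1); WM=20
i=16 t=18 v=2: DROP (t<20-1); WM=20
i=17 t=23 v=5: → [21,31),[18,28),[15,25); WM=20
i=18 t=24 v=8: → [24,34),[21,31),[18,28),[15,25); WM=21
i=19 t=28 v=2: → [27,37),[24,34),[21,31); WM=25; [12,22) fires=9 [15,25) fires=9
i=20 t=30 v=2: → [30,40),[27,37),[24,34),[21,31); WM=27
i=21 t=30 v=4: → [30,40),[27,37),[24,34),[21,31); WM=27
i=22 t=32 v=5: → [30,40),[27,37),[24,34); WM=29; [18,28) fires=9

[0,10)=7 [3,13)=7 [6,16)=7 [9,19)=6 [12,22)=9 [15,25)=9 [18,28)=9 [21,31)=9 [24,34)=8 [27,37)=5 [30,40)=5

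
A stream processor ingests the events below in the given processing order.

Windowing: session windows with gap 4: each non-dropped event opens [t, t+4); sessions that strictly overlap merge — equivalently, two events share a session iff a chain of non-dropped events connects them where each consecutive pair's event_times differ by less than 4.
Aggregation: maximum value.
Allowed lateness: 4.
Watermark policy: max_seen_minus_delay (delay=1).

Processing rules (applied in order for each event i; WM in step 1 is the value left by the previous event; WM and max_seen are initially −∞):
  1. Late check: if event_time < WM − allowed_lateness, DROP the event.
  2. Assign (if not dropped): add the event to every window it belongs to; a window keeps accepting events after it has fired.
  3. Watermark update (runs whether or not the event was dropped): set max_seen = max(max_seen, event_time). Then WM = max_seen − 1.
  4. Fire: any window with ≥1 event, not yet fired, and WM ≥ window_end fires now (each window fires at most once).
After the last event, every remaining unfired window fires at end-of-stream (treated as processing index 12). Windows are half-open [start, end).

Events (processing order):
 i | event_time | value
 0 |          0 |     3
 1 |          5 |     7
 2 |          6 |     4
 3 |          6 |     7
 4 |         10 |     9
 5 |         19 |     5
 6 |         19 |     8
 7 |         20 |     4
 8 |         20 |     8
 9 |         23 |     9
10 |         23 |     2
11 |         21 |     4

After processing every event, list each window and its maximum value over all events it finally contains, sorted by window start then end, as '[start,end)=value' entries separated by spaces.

i=0 t=0 v=3: → [0,4); WM=-1
i=1 t=5 v=7: → [5,9); WM=4
i=2 t=6 v=4: → [5,10); WM=5
i=3 t=6 v=7: → [5,10); WM=5
i=4 t=10 v=9: → [10,14); WM=9
i=5 t=19 v=5: → [19,23); WM=18
i=6 t=19 v=8: → [19,23); WM=18
i=7 t=20 v=4: → [19,24); WM=19
i=8 t=20 v=8: → [19,24); WM=19
i=9 t=23 v=9: → [19,27); WM=22
i=10 t=23 v=2: → [19,27); WM=22
i=11 t=21 v=4: → [19,27); WM=22

[0,4)=3 [5,10)=7 [10,14)=9 [19,27)=9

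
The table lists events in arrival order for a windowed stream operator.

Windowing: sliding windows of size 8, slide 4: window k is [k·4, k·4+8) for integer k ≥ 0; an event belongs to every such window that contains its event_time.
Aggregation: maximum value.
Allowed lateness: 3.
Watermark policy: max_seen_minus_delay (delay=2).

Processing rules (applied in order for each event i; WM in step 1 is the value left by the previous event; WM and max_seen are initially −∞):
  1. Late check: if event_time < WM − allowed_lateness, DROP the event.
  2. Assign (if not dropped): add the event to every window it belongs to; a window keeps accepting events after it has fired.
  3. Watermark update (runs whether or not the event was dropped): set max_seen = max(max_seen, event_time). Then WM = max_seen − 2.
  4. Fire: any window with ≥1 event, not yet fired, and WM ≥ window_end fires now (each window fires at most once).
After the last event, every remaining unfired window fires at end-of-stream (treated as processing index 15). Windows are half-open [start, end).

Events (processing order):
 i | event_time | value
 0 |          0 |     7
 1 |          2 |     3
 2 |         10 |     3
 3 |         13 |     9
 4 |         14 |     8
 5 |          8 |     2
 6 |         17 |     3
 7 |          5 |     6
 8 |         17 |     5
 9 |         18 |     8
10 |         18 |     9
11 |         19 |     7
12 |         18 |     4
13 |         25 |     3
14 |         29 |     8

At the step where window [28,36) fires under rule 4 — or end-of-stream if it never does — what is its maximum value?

i=0 t=0 v=7: → [0,8); WM=-2
i=1 t=2 v=3: → [0,8); WM=0
i=2 t=10 v=3: → [8,16),[4,12); WM=8; [0,8) fires=7
i=3 t=13 v=9: → [12,20),[8,16); WM=11
i=4 t=14 v=8: → [12,20),[8,16); WM=12; [4,12) fires=3
i=5 t=8 v=2: DROP (t<12-3); WM=12
i=6 t=17 v=3: → [16,24),[12,20); WM=15
i=7 t=5 v=6: DROP (t<15-3); WM=15
i=8 t=17 v=5: → [16,24),[12,20); WM=15
i=9 t=18 v=8: → [16,24),[12,20); WM=16; [8,16) fires=9
i=10 t=18 v=9: → [16,24),[12,20); WM=16
i=11 t=19 v=7: → [16,24),[12,20); WM=17
i=12 t=18 v=4: → [16,24),[12,20); WM=17
i=13 t=25 v=3: → [24,32),[20,28); WM=23; [12,20) fires=9
i=14 t=29 v=8: → [28,36),[24,32); WM=27; [16,24) fires=9

8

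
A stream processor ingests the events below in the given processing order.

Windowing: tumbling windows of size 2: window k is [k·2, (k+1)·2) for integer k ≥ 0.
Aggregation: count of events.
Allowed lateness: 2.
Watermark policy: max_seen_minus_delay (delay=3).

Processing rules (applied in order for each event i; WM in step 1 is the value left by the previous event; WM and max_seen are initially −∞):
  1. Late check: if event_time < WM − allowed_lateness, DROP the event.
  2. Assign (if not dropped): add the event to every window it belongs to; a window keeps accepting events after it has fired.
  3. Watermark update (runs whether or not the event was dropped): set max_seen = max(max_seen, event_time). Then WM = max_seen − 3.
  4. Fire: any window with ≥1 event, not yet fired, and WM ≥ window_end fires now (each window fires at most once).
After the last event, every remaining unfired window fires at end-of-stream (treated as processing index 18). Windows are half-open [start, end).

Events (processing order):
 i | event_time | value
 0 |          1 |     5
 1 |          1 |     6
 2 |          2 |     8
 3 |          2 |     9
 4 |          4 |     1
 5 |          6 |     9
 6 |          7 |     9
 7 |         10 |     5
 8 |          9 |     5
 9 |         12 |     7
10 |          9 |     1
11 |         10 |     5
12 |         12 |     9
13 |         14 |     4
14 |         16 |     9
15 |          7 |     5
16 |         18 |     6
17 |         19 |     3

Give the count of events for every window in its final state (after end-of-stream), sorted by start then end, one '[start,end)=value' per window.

i=0 t=1 v=5: → [0,2); WM=-2
i=1 t=1 v=6: → [0,2); WM=-2
i=2 t=2 v=8: → [2,4); WM=-1
i=3 t=2 v=9: → [2,4); WM=-1
i=4 t=4 v=1: → [4,6); WM=1
i=5 t=6 v=9: → [6,8); WM=3; [0,2) fires=2
i=6 t=7 v=9: → [6,8); WM=4; [2,4) fires=2
i=7 t=10 v=5: → [10,12); WM=7; [4,6) fires=1
i=8 t=9 v=5: → [8,10); WM=7
i=9 t=12 v=7: → [12,14); WM=9; [6,8) fires=2
i=10 t=9 v=1: → [8,10); WM=9
i=11 t=10 v=5: → [10,12); WM=9
i=12 t=12 v=9: → [12,14); WM=9
i=13 t=14 v=4: → [14,16); WM=11; [8,10) fires=2
i=14 t=16 v=9: → [16,18); WM=13; [10,12) fires=2
i=15 t=7 v=5: DROP (t<13-2); WM=13
i=16 t=18 v=6: → [18,20); WM=15; [12,14) fires=2
i=17 t=19 v=3: → [18,20); WM=16; [14,16) fires=1

[0,2)=2 [2,4)=2 [4,6)=1 [6,8)=2 [8,10)=2 [10,12)=2 [12,14)=2 [14,16)=1 [16,18)=1 [18,20)=2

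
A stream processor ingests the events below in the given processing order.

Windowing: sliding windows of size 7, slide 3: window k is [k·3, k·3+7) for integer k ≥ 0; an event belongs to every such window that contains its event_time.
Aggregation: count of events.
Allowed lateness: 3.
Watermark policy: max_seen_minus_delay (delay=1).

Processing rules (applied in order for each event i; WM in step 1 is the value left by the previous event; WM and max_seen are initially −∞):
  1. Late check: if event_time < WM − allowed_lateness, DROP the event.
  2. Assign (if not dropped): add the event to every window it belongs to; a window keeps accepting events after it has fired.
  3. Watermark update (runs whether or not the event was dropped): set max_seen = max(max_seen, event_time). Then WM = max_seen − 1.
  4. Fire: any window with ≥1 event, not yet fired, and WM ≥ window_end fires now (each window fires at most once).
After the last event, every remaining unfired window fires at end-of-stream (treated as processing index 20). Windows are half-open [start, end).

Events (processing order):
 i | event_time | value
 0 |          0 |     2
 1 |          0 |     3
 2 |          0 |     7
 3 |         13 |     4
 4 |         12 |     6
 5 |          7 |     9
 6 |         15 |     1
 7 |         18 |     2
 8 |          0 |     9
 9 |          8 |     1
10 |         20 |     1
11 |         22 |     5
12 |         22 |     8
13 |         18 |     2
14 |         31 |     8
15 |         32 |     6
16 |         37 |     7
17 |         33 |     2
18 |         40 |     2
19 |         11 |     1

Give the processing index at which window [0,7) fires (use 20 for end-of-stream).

3

i=0 t=0 v=2: → [0,7); WM=-1
i=1 t=0 v=3: → [0,7); WM=-1
i=2 t=0 v=7: → [0,7); WM=-1
i=3 t=13 v=4: → [12,19),[9,16); WM=12; [0,7) fires=3
i=4 t=12 v=6: → [12,19),[9,16),[6,13); WM=12
i=5 t=7 v=9: DROP (t<12-3); WM=12
i=6 t=15 v=1: → [15,22),[12,19),[9,16); WM=14; [6,13) fires=1
i=7 t=18 v=2: → [18,25),[15,22),[12,19); WM=17; [9,16) fires=3
i=8 t=0 v=9: DROP (t<17-3); WM=17
i=9 t=8 v=1: DROP (t<17-3); WM=17
i=10 t=20 v=1: → [18,25),[15,22); WM=19; [12,19) fires=4
i=11 t=22 v=5: → [21,28),[18,25); WM=21
i=12 t=22 v=8: → [21,28),[18,25); WM=21
i=13 t=18 v=2: → [18,25),[15,22),[12,19); WM=21
i=14 t=31 v=8: → [30,37),[27,34); WM=30; [15,22) fires=4 [18,25) fires=5 [21,28) fires=2
i=15 t=32 v=6: → [30,37),[27,34); WM=31
i=16 t=37 v=7: → [36,43),[33,40); WM=36; [27,34) fires=2
i=17 t=33 v=2: → [33,40),[30,37),[27,34); WM=36
i=18 t=40 v=2: → [39,46),[36,43); WM=39; [30,37) fires=3
i=19 t=11 v=1: DROP (t<39-3); WM=39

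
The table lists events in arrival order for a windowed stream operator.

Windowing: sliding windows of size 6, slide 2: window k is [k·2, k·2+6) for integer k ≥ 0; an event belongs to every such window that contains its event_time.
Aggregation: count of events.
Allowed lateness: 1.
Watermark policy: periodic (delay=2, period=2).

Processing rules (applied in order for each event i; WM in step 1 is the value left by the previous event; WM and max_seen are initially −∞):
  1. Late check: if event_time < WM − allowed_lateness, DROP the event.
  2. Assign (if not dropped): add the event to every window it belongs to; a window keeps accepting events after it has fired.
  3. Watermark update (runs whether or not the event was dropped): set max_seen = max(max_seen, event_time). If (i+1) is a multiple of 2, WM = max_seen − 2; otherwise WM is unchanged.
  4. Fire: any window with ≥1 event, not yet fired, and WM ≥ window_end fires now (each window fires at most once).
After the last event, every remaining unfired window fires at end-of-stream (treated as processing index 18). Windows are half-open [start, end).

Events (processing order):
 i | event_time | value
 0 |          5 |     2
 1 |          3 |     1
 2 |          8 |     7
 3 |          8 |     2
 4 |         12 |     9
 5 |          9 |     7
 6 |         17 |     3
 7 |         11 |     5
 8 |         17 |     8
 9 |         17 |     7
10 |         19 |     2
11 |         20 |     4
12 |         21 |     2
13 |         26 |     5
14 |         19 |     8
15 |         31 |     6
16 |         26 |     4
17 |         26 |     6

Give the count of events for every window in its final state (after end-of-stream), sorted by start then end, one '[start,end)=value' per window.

i=0 t=5 v=2: → [4,10),[2,8),[0,6); WM=−∞
i=1 t=3 v=1: → [2,8),[0,6); WM=3
i=2 t=8 v=7: → [8,14),[6,12),[4,10); WM=3
i=3 t=8 v=2: → [8,14),[6,12),[4,10); WM=6; [0,6) fires=2
i=4 t=12 v=9: → [12,18),[10,16),[8,14); WM=6
i=5 t=9 v=7: → [8,14),[6,12),[4,10); WM=10; [2,8) fires=2 [4,10) fires=4
i=6 t=17 v=3: → [16,22),[14,20),[12,18); WM=10
i=7 t=11 v=5: → [10,16),[8,14),[6,12); WM=15; [6,12) fires=4 [8,14) fires=5
i=8 t=17 v=8: → [16,22),[14,20),[12,18); WM=15
i=9 t=17 v=7: → [16,22),[14,20),[12,18); WM=15
i=10 t=19 v=2: → [18,24),[16,22),[14,20); WM=15
i=11 t=20 v=4: → [20,26),[18,24),[16,22); WM=18; [10,16) fires=2 [12,18) fires=4
i=12 t=21 v=2: → [20,26),[18,24),[16,22); WM=18
i=13 t=26 v=5: → [26,32),[24,30),[22,28); WM=24; [14,20) fires=4 [16,22) fires=6 [18,24) fires=3
i=14 t=19 v=8: DROP (t<24-1); WM=24
i=15 t=31 v=6: → [30,36),[28,34),[26,32); WM=29; [20,26) fires=2 [22,28) fires=1
i=16 t=26 v=4: DROP (t<29-1); WM=29
i=17 t=26 v=6: DROP (t<29-1); WM=29

[0,6)=2 [2,8)=2 [4,10)=4 [6,12)=4 [8,14)=5 [10,16)=2 [12,18)=4 [14,20)=4 [16,22)=6 [18,24)=3 [20,26)=2 [22,28)=1 [24,30)=1 [26,32)=2 [28,34)=1 [30,36)=1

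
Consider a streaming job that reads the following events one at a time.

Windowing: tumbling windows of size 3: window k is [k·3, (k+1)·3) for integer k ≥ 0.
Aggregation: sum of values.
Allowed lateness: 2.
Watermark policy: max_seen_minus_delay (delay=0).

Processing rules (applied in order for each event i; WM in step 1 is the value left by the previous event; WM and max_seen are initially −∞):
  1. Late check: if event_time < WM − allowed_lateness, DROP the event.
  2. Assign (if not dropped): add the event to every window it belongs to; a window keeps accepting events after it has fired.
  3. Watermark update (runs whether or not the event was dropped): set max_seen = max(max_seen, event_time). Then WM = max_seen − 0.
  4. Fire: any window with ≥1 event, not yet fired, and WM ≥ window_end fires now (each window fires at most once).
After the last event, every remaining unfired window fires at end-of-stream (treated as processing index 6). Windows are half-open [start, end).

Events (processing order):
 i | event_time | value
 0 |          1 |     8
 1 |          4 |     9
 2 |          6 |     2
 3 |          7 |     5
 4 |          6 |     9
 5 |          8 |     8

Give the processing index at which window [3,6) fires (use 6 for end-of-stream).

2

i=0 t=1 v=8: → [0,3); WM=1
i=1 t=4 v=9: → [3,6); WM=4; [0,3) fires=8
i=2 t=6 v=2: → [6,9); WM=6; [3,6) fires=9
i=3 t=7 v=5: → [6,9); WM=7
i=4 t=6 v=9: → [6,9); WM=7
i=5 t=8 v=8: → [6,9); WM=8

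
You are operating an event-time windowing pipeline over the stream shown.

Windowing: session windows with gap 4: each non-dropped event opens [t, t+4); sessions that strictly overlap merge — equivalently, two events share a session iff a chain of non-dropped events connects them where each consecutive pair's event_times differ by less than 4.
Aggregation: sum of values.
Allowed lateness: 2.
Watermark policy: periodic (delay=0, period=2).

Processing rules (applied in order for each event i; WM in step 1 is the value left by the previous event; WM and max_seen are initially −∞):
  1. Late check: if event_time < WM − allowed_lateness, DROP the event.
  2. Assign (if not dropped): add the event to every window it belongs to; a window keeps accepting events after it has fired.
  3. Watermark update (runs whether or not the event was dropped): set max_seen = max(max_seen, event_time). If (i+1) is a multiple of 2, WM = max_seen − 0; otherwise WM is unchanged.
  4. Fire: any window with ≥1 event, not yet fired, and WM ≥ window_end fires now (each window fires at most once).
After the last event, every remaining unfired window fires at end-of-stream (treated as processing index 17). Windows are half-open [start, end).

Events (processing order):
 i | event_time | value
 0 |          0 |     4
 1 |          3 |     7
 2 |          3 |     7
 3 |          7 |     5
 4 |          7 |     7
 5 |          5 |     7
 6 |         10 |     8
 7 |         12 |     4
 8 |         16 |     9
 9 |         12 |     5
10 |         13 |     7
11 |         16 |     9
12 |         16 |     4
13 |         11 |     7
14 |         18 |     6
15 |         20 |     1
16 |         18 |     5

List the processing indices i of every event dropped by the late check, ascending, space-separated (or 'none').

i=0 t=0 v=4: → [0,4); WM=−∞
i=1 t=3 v=7: → [0,7); WM=3
i=2 t=3 v=7: → [0,7); WM=3
i=3 t=7 v=5: → [7,11); WM=7
i=4 t=7 v=7: → [7,11); WM=7
i=5 t=5 v=7: → [0,11); WM=7
i=6 t=10 v=8: → [0,14); WM=7
i=7 t=12 v=4: → [0,16); WM=12
i=8 t=16 v=9: → [16,20); WM=12
i=9 t=12 v=5: → [0,16); WM=16
i=10 t=13 v=7: DROP (t<16-2); WM=16
i=11 t=16 v=9: → [16,20); WM=16
i=12 t=16 v=4: → [16,20); WM=16
i=13 t=11 v=7: DROP (t<16-2); WM=16
i=14 t=18 v=6: → [16,22); WM=16
i=15 t=20 v=1: → [16,24); WM=20
i=16 t=18 v=5: → [16,24); WM=20

10 13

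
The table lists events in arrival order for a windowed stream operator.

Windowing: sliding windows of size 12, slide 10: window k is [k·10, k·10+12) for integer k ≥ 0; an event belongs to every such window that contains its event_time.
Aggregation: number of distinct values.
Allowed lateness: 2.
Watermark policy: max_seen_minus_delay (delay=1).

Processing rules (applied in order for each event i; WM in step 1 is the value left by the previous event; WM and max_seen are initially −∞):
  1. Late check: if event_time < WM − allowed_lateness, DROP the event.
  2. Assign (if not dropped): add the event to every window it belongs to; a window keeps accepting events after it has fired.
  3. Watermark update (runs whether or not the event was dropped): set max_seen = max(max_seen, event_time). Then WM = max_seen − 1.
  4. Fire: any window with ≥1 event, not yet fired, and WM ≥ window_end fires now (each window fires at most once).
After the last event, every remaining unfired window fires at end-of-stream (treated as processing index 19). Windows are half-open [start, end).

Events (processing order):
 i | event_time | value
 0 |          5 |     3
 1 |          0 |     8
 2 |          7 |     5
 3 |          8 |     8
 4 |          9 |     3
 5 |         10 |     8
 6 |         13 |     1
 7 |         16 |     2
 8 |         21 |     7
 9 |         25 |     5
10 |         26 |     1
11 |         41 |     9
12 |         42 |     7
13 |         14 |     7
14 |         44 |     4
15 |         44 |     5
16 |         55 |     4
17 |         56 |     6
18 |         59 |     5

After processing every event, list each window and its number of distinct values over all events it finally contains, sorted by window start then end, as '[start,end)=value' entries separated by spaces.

i=0 t=5 v=3: → [0,12); WM=4
i=1 t=0 v=8: DROP (t<4-2); WM=4
i=2 t=7 v=5: → [0,12); WM=6
i=3 t=8 v=8: → [0,12); WM=7
i=4 t=9 v=3: → [0,12); WM=8
i=5 t=10 v=8: → [10,22),[0,12); WM=9
i=6 t=13 v=1: → [10,22); WM=12; [0,12) fires=3
i=7 t=16 v=2: → [10,22); WM=15
i=8 t=21 v=7: → [20,32),[10,22); WM=20
i=9 t=25 v=5: → [20,32); WM=24; [10,22) fires=4
i=10 t=26 v=1: → [20,32); WM=25
i=11 t=41 v=9: → [40,52),[30,42); WM=40; [20,32) fires=3
i=12 t=42 v=7: → [40,52); WM=41
i=13 t=14 v=7: DROP (t<41-2); WM=41
i=14 t=44 v=4: → [40,52); WM=43; [30,42) fires=1
i=15 t=44 v=5: → [40,52); WM=43
i=16 t=55 v=4: → [50,62); WM=54; [40,52) fires=4
i=17 t=56 v=6: → [50,62); WM=55
i=18 t=59 v=5: → [50,62); WM=58

[0,12)=3 [10,22)=4 [20,32)=3 [30,42)=1 [40,52)=4 [50,62)=3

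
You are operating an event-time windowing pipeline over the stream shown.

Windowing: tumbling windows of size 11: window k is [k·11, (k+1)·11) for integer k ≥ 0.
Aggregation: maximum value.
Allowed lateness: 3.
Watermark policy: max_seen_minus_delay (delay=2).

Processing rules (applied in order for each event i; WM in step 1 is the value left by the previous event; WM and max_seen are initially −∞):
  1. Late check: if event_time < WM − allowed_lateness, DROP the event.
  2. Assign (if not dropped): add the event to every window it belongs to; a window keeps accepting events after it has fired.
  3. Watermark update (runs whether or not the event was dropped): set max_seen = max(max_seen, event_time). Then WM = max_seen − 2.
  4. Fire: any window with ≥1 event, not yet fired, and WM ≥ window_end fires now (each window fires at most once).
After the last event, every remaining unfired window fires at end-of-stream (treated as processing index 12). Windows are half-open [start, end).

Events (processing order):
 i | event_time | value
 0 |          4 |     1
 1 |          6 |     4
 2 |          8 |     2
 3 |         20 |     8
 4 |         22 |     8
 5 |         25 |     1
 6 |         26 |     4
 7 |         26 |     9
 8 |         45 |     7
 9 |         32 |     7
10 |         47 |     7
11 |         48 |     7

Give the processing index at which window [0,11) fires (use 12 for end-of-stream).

i=0 t=4 v=1: → [0,11); WM=2
i=1 t=6 v=4: → [0,11); WM=4
i=2 t=8 v=2: → [0,11); WM=6
i=3 t=20 v=8: → [11,22); WM=18; [0,11) fires=4
i=4 t=22 v=8: → [22,33); WM=20
i=5 t=25 v=1: → [22,33); WM=23; [11,22) fires=8
i=6 t=26 v=4: → [22,33); WM=24
i=7 t=26 v=9: → [22,33); WM=24
i=8 t=45 v=7: → [44,55); WM=43; [22,33) fires=9
i=9 t=32 v=7: DROP (t<43-3); WM=43
i=10 t=47 v=7: → [44,55); WM=45
i=11 t=48 v=7: → [44,55); WM=46

3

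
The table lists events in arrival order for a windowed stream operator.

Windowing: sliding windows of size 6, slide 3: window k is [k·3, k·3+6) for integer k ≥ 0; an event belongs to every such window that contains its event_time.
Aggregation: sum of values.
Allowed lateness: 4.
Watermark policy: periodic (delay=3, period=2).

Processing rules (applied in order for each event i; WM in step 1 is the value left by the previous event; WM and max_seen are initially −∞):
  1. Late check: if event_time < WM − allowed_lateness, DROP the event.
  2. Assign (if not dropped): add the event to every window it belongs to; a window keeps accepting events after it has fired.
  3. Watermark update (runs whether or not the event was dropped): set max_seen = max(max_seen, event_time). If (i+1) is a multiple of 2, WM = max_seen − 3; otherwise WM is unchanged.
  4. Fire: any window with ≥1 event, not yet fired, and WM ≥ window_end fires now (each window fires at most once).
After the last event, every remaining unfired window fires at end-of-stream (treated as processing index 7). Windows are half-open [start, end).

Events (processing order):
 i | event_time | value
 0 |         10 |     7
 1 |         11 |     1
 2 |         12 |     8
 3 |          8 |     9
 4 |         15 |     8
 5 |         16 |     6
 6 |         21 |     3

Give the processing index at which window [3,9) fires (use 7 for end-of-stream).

3

i=0 t=10 v=7: → [9,15),[6,12); WM=−∞
i=1 t=11 v=1: → [9,15),[6,12); WM=8
i=2 t=12 v=8: → [12,18),[9,15); WM=8
i=3 t=8 v=9: → [6,12),[3,9); WM=9; [3,9) fires=9
i=4 t=15 v=8: → [15,21),[12,18); WM=9
i=5 t=16 v=6: → [15,21),[12,18); WM=13; [6,12) fires=17
i=6 t=21 v=3: → [21,27),[18,24); WM=13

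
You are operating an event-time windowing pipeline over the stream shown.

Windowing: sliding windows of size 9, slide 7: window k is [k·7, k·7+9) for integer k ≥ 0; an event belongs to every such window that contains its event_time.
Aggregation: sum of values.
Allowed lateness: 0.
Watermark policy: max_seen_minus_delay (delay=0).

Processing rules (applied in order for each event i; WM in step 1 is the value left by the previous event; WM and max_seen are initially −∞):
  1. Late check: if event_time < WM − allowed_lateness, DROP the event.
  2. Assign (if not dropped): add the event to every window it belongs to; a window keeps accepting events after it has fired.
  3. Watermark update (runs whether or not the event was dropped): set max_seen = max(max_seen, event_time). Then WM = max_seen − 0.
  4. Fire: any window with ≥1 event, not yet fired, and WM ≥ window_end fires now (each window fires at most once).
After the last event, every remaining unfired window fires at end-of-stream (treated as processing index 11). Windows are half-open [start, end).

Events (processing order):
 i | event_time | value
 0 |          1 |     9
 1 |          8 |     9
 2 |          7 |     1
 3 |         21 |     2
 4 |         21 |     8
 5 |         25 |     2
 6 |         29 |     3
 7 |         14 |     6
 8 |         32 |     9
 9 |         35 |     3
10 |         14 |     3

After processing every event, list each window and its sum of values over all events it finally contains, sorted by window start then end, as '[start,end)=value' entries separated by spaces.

[0,9)=18 [7,16)=9 [14,23)=10 [21,30)=15 [28,37)=15 [35,44)=3

i=0 t=1 v=9: → [0,9); WM=1
i=1 t=8 v=9: → [7,16),[0,9); WM=8
i=2 t=7 v=1: DROP (t<8-0); WM=8
i=3 t=21 v=2: → [21,30),[14,23); WM=21; [0,9) fires=18 [7,16) fires=9
i=4 t=21 v=8: → [21,30),[14,23); WM=21
i=5 t=25 v=2: → [21,30); WM=25; [14,23) fires=10
i=6 t=29 v=3: → [28,37),[21,30); WM=29
i=7 t=14 v=6: DROP (t<29-0); WM=29
i=8 t=32 v=9: → [28,37); WM=32; [21,30) fires=15
i=9 t=35 v=3: → [35,44),[28,37); WM=35
i=10 t=14 v=3: DROP (t<35-0); WM=35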